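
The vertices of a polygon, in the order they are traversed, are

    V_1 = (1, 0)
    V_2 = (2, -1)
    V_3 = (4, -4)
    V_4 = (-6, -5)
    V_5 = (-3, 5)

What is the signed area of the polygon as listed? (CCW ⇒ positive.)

-49.5

Apply Gauss's area formula: 2A = Σ (x_i·y_{i+1} − x_{i+1}·y_i), indices taken mod 5.
Σ = (-1) + (-4) + (-44) + (-45) + (-5) = -99
Signed area = Σ/2 = -49.5 (negative ⇒ clockwise traversal).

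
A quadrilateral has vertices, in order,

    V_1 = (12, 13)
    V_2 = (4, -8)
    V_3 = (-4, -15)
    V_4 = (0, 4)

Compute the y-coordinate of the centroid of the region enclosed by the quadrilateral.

Apply the shoelace formula. First the cross-terms c_i = x_i·y_{i+1} − x_{i+1}·y_i:
  -148, -92, -16, -48  ⇒  2A = -304, A = -152.
Then Σ (y_i + y_{i+1})·c_i = 736, so ȳ = 736 / (6·(-152)) = -46/57.

-46/57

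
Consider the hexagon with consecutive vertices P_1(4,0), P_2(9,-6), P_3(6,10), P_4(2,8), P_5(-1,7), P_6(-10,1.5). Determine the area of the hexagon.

Apply the surveyor's formula: 2A = Σ (x_i·y_{i+1} − x_{i+1}·y_i), indices taken mod 6.
P_1→P_2: (4)(-6) − (9)(0) = -24
P_2→P_3: (9)(10) − (6)(-6) = 126
P_3→P_4: (6)(8) − (2)(10) = 28
P_4→P_5: (2)(7) − (-1)(8) = 22
P_5→P_6: (-1)(1.5) − (-10)(7) = 68.5
P_6→P_1: (-10)(0) − (4)(1.5) = -6
Σ = 214.5
Area = |Σ|/2 = 107.25.

107.25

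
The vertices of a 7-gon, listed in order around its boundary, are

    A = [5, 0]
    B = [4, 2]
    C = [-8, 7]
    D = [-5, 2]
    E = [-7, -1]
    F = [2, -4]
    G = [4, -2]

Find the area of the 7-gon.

72

Apply Gauss's area formula: 2A = Σ (x_i·y_{i+1} − x_{i+1}·y_i), indices taken mod 7.
Σ = (10) + (44) + (19) + (19) + (30) + (12) + (10) = 144
Area = |Σ|/2 = 72.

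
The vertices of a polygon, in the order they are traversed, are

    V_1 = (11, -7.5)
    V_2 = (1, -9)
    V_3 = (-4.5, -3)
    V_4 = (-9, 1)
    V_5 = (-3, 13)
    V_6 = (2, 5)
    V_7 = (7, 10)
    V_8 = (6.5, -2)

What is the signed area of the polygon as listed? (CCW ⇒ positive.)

-221.125

Apply the shoelace (surveyor's) formula: 2A = Σ (x_i·y_{i+1} − x_{i+1}·y_i), indices taken mod 8.
Σ = (-91.5) + (-43.5) + (-31.5) + (-114) + (-41) + (-15) + (-79) + (-26.75) = -442.25
Signed area = Σ/2 = -221.125 (negative ⇒ clockwise traversal).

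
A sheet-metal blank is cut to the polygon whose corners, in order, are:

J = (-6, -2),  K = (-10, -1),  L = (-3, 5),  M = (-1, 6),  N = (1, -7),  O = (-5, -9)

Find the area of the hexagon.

83.5

Apply the shoelace (surveyor's) formula: 2A = Σ (x_i·y_{i+1} − x_{i+1}·y_i), indices taken mod 6.
Cross-terms: -14, -53, -13, 1, -44, -44  ⇒  Σ = -167
Area = |Σ|/2 = 83.5.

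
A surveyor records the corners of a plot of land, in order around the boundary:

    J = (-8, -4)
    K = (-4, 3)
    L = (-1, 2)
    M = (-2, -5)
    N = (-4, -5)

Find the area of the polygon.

Σ = (-40) + (-5) + (9) + (-10) + (-24) = -70
Area = |Σ|/2 = 35.

35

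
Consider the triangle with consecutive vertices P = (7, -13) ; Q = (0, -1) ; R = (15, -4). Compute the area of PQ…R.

Apply the shoelace (surveyor's) formula: 2A = Σ (x_i·y_{i+1} − x_{i+1}·y_i), indices taken mod 3.
Σ = (-7) + (15) + (-167) = -159
Area = |Σ|/2 = 79.5.

79.5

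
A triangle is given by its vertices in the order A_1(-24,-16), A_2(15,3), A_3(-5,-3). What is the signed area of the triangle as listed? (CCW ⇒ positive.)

73

Apply the surveyor's formula: 2A = Σ (x_i·y_{i+1} − x_{i+1}·y_i), indices taken mod 3.
Σ = (168) + (-30) + (8) = 146
Signed area = Σ/2 = 73 (positive ⇒ counter-clockwise traversal).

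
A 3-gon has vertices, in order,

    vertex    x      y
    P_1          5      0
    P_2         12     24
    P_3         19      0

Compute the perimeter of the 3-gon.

|P_1P_2| = √((7)² + (24)²) = √625 = 25
|P_2P_3| = √((7)² + (-24)²) = √625 = 25
|P_3P_1| = √((-14)² + (0)²) = √196 = 14
Perimeter = 25 + 25 + 14 = 64.

64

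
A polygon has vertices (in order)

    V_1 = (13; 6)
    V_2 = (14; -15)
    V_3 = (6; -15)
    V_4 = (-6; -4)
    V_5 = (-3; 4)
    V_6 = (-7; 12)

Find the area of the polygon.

377.5

Apply Gauss's area formula: 2A = Σ (x_i·y_{i+1} − x_{i+1}·y_i), indices taken mod 6.
Σ = (-279) + (-120) + (-114) + (-36) + (-8) + (-198) = -755
Area = |Σ|/2 = 377.5.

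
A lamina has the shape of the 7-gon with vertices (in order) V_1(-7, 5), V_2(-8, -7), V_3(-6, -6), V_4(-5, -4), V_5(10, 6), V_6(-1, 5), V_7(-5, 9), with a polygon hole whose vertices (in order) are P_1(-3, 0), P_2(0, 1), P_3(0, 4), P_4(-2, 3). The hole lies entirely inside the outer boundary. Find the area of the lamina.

97.5

Outer boundary:
V_1→V_2: (-7)(-7) − (-8)(5) = 89
V_2→V_3: (-8)(-6) − (-6)(-7) = 6
V_3→V_4: (-6)(-4) − (-5)(-6) = -6
V_4→V_5: (-5)(6) − (10)(-4) = 10
V_5→V_6: (10)(5) − (-1)(6) = 56
V_6→V_7: (-1)(9) − (-5)(5) = 16
V_7→V_1: (-5)(5) − (-7)(9) = 38
Σ = 209
Area = |Σ|/2 = 104.5.
Hole:
Apply the surveyor's formula: 2A = Σ (x_i·y_{i+1} − x_{i+1}·y_i), indices taken mod 4.
P_1→P_2: (-3)(1) − (0)(0) = -3
P_2→P_3: (0)(4) − (0)(1) = 0
P_3→P_4: (0)(3) − (-2)(4) = 8
P_4→P_1: (-2)(0) − (-3)(3) = 9
Σ = 14
Area = |Σ|/2 = 7.
Net area = 104.5 − 7 = 97.5.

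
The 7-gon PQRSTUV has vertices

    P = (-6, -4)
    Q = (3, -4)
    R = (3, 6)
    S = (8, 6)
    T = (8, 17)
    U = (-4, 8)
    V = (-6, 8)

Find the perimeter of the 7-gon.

|PQ| = √((9)² + (0)²) = √81 = 9
|QR| = √((0)² + (10)²) = √100 = 10
|RS| = √((5)² + (0)²) = √25 = 5
|ST| = √((0)² + (11)²) = √121 = 11
|TU| = √((-12)² + (-9)²) = √225 = 15
|UV| = √((-2)² + (0)²) = √4 = 2
|VP| = √((0)² + (-12)²) = √144 = 12
Perimeter = 9 + 10 + 5 + 11 + 15 + 2 + 12 = 64.

64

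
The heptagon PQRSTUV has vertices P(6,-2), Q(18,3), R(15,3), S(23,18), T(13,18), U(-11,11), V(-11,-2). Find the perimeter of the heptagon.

98

|PQ| = √((12)² + (5)²) = √169 = 13
|QR| = √((-3)² + (0)²) = √9 = 3
|RS| = √((8)² + (15)²) = √289 = 17
|ST| = √((-10)² + (0)²) = √100 = 10
|TU| = √((-24)² + (-7)²) = √625 = 25
|UV| = √((0)² + (-13)²) = √169 = 13
|VP| = √((17)² + (0)²) = √289 = 17
Perimeter = 13 + 3 + 17 + 10 + 25 + 13 + 17 = 98.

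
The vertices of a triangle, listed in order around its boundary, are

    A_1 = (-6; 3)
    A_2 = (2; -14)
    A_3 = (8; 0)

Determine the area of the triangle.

107

Σ = (78) + (112) + (24) = 214
Area = |Σ|/2 = 107.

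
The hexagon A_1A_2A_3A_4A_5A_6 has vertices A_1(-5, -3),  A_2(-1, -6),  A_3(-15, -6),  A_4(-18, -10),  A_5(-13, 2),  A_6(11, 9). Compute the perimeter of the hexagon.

|A_1A_2| = √((4)² + (-3)²) = √25 = 5
|A_2A_3| = √((-14)² + (0)²) = √196 = 14
|A_3A_4| = √((-3)² + (-4)²) = √25 = 5
|A_4A_5| = √((5)² + (12)²) = √169 = 13
|A_5A_6| = √((24)² + (7)²) = √625 = 25
|A_6A_1| = √((-16)² + (-12)²) = √400 = 20
Perimeter = 5 + 14 + 5 + 13 + 25 + 20 = 82.

82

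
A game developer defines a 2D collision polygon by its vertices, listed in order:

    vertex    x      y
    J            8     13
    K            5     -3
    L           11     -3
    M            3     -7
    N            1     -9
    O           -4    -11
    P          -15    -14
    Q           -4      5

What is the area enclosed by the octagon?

269

J→K: (8)(-3) − (5)(13) = -89
K→L: (5)(-3) − (11)(-3) = 18
L→M: (11)(-7) − (3)(-3) = -68
M→N: (3)(-9) − (1)(-7) = -20
N→O: (1)(-11) − (-4)(-9) = -47
O→P: (-4)(-14) − (-15)(-11) = -109
P→Q: (-15)(5) − (-4)(-14) = -131
Q→J: (-4)(13) − (8)(5) = -92
Σ = -538
Area = |Σ|/2 = 269.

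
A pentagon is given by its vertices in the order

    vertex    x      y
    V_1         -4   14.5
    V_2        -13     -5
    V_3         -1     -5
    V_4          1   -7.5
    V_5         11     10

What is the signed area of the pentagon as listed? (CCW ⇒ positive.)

Cross-terms: 208.5, 60, 12.5, 92.5, 199.5  ⇒  Σ = 573
Signed area = Σ/2 = 286.5 (positive ⇒ counter-clockwise traversal).

286.5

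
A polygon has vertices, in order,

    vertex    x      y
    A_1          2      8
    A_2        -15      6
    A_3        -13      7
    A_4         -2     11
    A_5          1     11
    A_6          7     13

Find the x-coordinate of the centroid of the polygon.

-766/273

Apply Gauss's area formula. First the cross-terms c_i = x_i·y_{i+1} − x_{i+1}·y_i:
  132, -27, -129, -33, -64, 30  ⇒  2A = -91, A = -45.5.
Then Σ (x_i + x_{i+1})·c_i = 766, so x̄ = 766 / (6·(-45.5)) = -766/273.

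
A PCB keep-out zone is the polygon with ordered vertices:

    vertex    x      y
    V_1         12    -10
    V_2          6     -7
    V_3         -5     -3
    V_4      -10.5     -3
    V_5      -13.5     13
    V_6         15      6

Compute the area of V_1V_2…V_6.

Σ = (-24) + (-53) + (-16.5) + (-177) + (-276) + (-222) = -768.5
Area = |Σ|/2 = 384.25.

384.25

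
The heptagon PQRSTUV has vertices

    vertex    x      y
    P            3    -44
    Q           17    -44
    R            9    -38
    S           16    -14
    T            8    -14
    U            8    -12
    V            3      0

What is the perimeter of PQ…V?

116

|PQ| = √((14)² + (0)²) = √196 = 14
|QR| = √((-8)² + (6)²) = √100 = 10
|RS| = √((7)² + (24)²) = √625 = 25
|ST| = √((-8)² + (0)²) = √64 = 8
|TU| = √((0)² + (2)²) = √4 = 2
|UV| = √((-5)² + (12)²) = √169 = 13
|VP| = √((0)² + (-44)²) = √1936 = 44
Perimeter = 14 + 10 + 25 + 8 + 2 + 13 + 44 = 116.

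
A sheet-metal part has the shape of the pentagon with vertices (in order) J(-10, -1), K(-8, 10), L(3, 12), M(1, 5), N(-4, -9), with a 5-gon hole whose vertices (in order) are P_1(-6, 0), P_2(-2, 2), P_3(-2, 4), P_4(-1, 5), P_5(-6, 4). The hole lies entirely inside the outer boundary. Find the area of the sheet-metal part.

139

Outer boundary:
Σ = (-108) + (-126) + (3) + (11) + (-86) = -306
Area = |Σ|/2 = 153.
Hole:
Apply Gauss's area formula: 2A = Σ (x_i·y_{i+1} − x_{i+1}·y_i), indices taken mod 5.
Cross-terms: -12, -4, -6, 26, 24  ⇒  Σ = 28
Area = |Σ|/2 = 14.
Net area = 153 − 14 = 139.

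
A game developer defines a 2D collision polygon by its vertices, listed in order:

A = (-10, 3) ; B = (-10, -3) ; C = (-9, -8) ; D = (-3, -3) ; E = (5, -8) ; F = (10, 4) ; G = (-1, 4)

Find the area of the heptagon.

Apply the shoelace (surveyor's) formula: 2A = Σ (x_i·y_{i+1} − x_{i+1}·y_i), indices taken mod 7.
Σ = (60) + (53) + (3) + (39) + (100) + (44) + (37) = 336
Area = |Σ|/2 = 168.

168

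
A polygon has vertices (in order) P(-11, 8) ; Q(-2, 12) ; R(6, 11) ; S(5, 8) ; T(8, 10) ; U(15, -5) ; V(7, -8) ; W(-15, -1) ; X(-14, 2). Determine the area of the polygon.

383.5

Cross-terms: -116, -94, -7, -14, -190, -85, -127, -44, -90  ⇒  Σ = -767
Area = |Σ|/2 = 383.5.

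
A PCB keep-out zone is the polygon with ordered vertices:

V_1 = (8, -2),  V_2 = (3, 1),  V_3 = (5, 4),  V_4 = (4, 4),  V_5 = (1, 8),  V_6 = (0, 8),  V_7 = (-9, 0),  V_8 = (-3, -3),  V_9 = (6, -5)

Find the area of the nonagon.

Σ = (14) + (7) + (4) + (28) + (8) + (72) + (27) + (33) + (28) = 221
Area = |Σ|/2 = 110.5.

110.5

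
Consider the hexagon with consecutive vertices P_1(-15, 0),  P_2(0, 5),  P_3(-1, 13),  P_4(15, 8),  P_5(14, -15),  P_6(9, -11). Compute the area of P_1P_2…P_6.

397

Apply the shoelace formula: 2A = Σ (x_i·y_{i+1} − x_{i+1}·y_i), indices taken mod 6.
P_1→P_2: (-15)(5) − (0)(0) = -75
P_2→P_3: (0)(13) − (-1)(5) = 5
P_3→P_4: (-1)(8) − (15)(13) = -203
P_4→P_5: (15)(-15) − (14)(8) = -337
P_5→P_6: (14)(-11) − (9)(-15) = -19
P_6→P_1: (9)(0) − (-15)(-11) = -165
Σ = -794
Area = |Σ|/2 = 397.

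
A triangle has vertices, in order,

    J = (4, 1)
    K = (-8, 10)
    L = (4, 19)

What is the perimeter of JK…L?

|JK| = √((-12)² + (9)²) = √225 = 15
|KL| = √((12)² + (9)²) = √225 = 15
|LJ| = √((0)² + (-18)²) = √324 = 18
Perimeter = 15 + 15 + 18 = 48.

48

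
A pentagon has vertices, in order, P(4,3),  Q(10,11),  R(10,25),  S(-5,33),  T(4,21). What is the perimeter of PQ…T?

|PQ| = √((6)² + (8)²) = √100 = 10
|QR| = √((0)² + (14)²) = √196 = 14
|RS| = √((-15)² + (8)²) = √289 = 17
|ST| = √((9)² + (-12)²) = √225 = 15
|TP| = √((0)² + (-18)²) = √324 = 18
Perimeter = 10 + 14 + 17 + 15 + 18 = 74.

74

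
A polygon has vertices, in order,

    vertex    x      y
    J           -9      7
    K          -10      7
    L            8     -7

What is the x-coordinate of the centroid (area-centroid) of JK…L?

-11/3

Apply Gauss's area formula. First the cross-terms c_i = x_i·y_{i+1} − x_{i+1}·y_i:
  7, 14, -7  ⇒  2A = 14, A = 7.
Then Σ (x_i + x_{i+1})·c_i = -154, so x̄ = -154 / (6·7) = -11/3.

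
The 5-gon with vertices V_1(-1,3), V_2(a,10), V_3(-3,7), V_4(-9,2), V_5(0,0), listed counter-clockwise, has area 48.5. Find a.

Write out the shoelace sum; only the two edges meeting at V_2 involve a:
2·Area = [((-1)·10 − a·3) + (a·7 − (-3)·10)] + 57
       = 4·a + 77 = 97
⇒ a = 5.

5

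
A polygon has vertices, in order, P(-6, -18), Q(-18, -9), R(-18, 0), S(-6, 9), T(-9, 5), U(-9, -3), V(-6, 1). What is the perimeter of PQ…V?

76

|PQ| = √((-12)² + (9)²) = √225 = 15
|QR| = √((0)² + (9)²) = √81 = 9
|RS| = √((12)² + (9)²) = √225 = 15
|ST| = √((-3)² + (-4)²) = √25 = 5
|TU| = √((0)² + (-8)²) = √64 = 8
|UV| = √((3)² + (4)²) = √25 = 5
|VP| = √((0)² + (-19)²) = √361 = 19
Perimeter = 15 + 9 + 15 + 5 + 8 + 5 + 19 = 76.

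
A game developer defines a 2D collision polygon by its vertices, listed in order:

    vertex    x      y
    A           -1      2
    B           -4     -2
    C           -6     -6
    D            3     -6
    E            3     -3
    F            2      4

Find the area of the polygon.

A→B: (-1)(-2) − (-4)(2) = 10
B→C: (-4)(-6) − (-6)(-2) = 12
C→D: (-6)(-6) − (3)(-6) = 54
D→E: (3)(-3) − (3)(-6) = 9
E→F: (3)(4) − (2)(-3) = 18
F→A: (2)(2) − (-1)(4) = 8
Σ = 111
Area = |Σ|/2 = 55.5.

55.5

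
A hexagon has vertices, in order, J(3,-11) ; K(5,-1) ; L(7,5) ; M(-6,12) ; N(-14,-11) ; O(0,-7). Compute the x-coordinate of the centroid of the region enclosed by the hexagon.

Apply Gauss's area formula. First the cross-terms c_i = x_i·y_{i+1} − x_{i+1}·y_i:
  52, 32, 114, 234, 98, 21  ⇒  2A = 551, A = 275.5.
Then Σ (x_i + x_{i+1})·c_i = -5075, so x̄ = -5075 / (6·275.5) = -175/57.

-175/57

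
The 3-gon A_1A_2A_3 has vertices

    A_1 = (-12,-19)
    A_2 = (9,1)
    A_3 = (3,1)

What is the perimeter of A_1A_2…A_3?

|A_1A_2| = √((21)² + (20)²) = √841 = 29
|A_2A_3| = √((-6)² + (0)²) = √36 = 6
|A_3A_1| = √((-15)² + (-20)²) = √625 = 25
Perimeter = 29 + 6 + 25 = 60.

60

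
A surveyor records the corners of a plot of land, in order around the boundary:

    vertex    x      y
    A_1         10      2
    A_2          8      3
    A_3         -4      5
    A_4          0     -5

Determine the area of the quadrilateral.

68

A_1→A_2: (10)(3) − (8)(2) = 14
A_2→A_3: (8)(5) − (-4)(3) = 52
A_3→A_4: (-4)(-5) − (0)(5) = 20
A_4→A_1: (0)(2) − (10)(-5) = 50
Σ = 136
Area = |Σ|/2 = 68.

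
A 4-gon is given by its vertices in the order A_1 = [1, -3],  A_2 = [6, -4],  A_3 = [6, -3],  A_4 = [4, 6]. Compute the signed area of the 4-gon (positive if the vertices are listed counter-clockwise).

Apply Gauss's area formula: 2A = Σ (x_i·y_{i+1} − x_{i+1}·y_i), indices taken mod 4.
Σ = (14) + (6) + (48) + (-18) = 50
Signed area = Σ/2 = 25 (positive ⇒ counter-clockwise traversal).

25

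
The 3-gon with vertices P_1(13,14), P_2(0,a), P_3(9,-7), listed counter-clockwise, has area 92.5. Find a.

-8

The doubled signed area Σ (x_i y_{i+1} − x_{i+1} y_i) is linear in a.
With a=0 it equals 217; the coefficient of a is 4 (from the two edges through P_2).
So 4·a + 217 = 2·92.5 = 185 ⇒ a = -8.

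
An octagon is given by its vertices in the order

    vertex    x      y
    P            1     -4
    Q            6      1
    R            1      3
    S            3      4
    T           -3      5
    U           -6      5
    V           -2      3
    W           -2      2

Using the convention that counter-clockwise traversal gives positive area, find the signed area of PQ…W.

39.5

Apply the shoelace (surveyor's) formula: 2A = Σ (x_i·y_{i+1} − x_{i+1}·y_i), indices taken mod 8.
Cross-terms: 25, 17, -5, 27, 15, -8, 2, 6  ⇒  Σ = 79
Signed area = Σ/2 = 39.5 (positive ⇒ counter-clockwise traversal).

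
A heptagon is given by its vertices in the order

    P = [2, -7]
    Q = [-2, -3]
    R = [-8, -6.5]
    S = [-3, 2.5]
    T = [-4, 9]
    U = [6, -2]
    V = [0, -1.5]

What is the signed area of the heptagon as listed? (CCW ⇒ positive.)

-69.75

Apply the surveyor's formula: 2A = Σ (x_i·y_{i+1} − x_{i+1}·y_i), indices taken mod 7.
P→Q: (2)(-3) − (-2)(-7) = -20
Q→R: (-2)(-6.5) − (-8)(-3) = -11
R→S: (-8)(2.5) − (-3)(-6.5) = -39.5
S→T: (-3)(9) − (-4)(2.5) = -17
T→U: (-4)(-2) − (6)(9) = -46
U→V: (6)(-1.5) − (0)(-2) = -9
V→P: (0)(-7) − (2)(-1.5) = 3
Σ = -139.5
Signed area = Σ/2 = -69.75 (negative ⇒ clockwise traversal).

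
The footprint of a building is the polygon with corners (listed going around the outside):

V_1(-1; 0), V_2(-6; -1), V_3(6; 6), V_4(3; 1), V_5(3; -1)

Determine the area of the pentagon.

24

Apply the surveyor's formula: 2A = Σ (x_i·y_{i+1} − x_{i+1}·y_i), indices taken mod 5.
Σ = (1) + (-30) + (-12) + (-6) + (-1) = -48
Area = |Σ|/2 = 24.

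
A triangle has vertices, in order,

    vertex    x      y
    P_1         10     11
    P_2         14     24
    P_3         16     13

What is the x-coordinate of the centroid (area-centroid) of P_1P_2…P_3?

Apply the shoelace formula. First the cross-terms c_i = x_i·y_{i+1} − x_{i+1}·y_i:
  86, -202, 46  ⇒  2A = -70, A = -35.
Then Σ (x_i + x_{i+1})·c_i = -2800, so x̄ = -2800 / (6·(-35)) = 40/3.

40/3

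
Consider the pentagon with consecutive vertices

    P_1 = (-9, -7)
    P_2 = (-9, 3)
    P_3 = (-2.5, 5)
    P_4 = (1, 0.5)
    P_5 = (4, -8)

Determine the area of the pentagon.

121.875

Apply the surveyor's formula: 2A = Σ (x_i·y_{i+1} − x_{i+1}·y_i), indices taken mod 5.
Cross-terms: -90, -37.5, -6.25, -10, -100  ⇒  Σ = -243.75
Area = |Σ|/2 = 121.875.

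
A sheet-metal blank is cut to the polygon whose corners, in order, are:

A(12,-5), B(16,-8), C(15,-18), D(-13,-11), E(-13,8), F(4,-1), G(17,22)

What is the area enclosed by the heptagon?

Σ = (-16) + (-168) + (-399) + (-247) + (-19) + (105) + (-349) = -1093
Area = |Σ|/2 = 546.5.

546.5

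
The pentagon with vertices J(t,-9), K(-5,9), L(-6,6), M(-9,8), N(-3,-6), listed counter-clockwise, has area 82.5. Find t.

Write out the shoelace sum; only the two edges meeting at J involve t:
2·Area = [((-3)·(-9) − t·(-6)) + (t·9 − (-5)·(-9))] + 108
       = 15·t + 90 = 165
⇒ t = 5.

5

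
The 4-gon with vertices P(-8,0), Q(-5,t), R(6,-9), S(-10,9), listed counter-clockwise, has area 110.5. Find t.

-10

Write out the shoelace sum; only the two edges meeting at Q involve t:
2·Area = [((-8)·t − (-5)·0) + ((-5)·(-9) − 6·t)] + 36
       = -14·t + 81 = 221
⇒ t = -10.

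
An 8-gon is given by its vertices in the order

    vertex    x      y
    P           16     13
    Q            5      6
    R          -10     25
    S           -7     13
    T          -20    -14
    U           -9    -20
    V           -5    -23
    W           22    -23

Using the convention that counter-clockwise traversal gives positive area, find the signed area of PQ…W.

1137.5

Apply the surveyor's formula: 2A = Σ (x_i·y_{i+1} − x_{i+1}·y_i), indices taken mod 8.
Σ = (31) + (185) + (45) + (358) + (274) + (107) + (621) + (654) = 2275
Signed area = Σ/2 = 1137.5 (positive ⇒ counter-clockwise traversal).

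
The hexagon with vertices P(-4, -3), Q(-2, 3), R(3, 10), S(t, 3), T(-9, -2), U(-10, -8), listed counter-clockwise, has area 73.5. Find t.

-9

Write out the shoelace sum; only the two edges meeting at S involve t:
2·Area = [(3·3 − t·10) + (t·(-2) − (-9)·3)] + 3
       = -12·t + 39 = 147
⇒ t = -9.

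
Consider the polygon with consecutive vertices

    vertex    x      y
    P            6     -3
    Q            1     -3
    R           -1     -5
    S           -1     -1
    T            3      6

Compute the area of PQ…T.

37.5

Σ = (-15) + (-8) + (-4) + (-3) + (-45) = -75
Area = |Σ|/2 = 37.5.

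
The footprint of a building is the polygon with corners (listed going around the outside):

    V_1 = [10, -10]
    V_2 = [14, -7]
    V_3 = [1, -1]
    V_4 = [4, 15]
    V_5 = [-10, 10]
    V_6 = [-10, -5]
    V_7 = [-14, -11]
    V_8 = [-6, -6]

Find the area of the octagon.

300

Σ = (70) + (-7) + (19) + (190) + (150) + (40) + (18) + (120) = 600
Area = |Σ|/2 = 300.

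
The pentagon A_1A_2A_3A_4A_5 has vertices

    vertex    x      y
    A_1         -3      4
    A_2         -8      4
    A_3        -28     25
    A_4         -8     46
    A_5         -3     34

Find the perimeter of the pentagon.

106

|A_1A_2| = √((-5)² + (0)²) = √25 = 5
|A_2A_3| = √((-20)² + (21)²) = √841 = 29
|A_3A_4| = √((20)² + (21)²) = √841 = 29
|A_4A_5| = √((5)² + (-12)²) = √169 = 13
|A_5A_1| = √((0)² + (-30)²) = √900 = 30
Perimeter = 5 + 29 + 29 + 13 + 30 = 106.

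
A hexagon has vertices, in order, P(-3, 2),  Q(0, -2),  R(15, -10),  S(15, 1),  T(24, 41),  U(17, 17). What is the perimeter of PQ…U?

124

|PQ| = √((3)² + (-4)²) = √25 = 5
|QR| = √((15)² + (-8)²) = √289 = 17
|RS| = √((0)² + (11)²) = √121 = 11
|ST| = √((9)² + (40)²) = √1681 = 41
|TU| = √((-7)² + (-24)²) = √625 = 25
|UP| = √((-20)² + (-15)²) = √625 = 25
Perimeter = 5 + 17 + 11 + 41 + 25 + 25 = 124.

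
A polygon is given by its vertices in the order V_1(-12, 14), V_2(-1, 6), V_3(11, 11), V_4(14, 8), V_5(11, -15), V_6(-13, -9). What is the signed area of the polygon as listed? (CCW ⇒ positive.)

-541.5

Σ = (-58) + (-77) + (-66) + (-298) + (-294) + (-290) = -1083
Signed area = Σ/2 = -541.5 (negative ⇒ clockwise traversal).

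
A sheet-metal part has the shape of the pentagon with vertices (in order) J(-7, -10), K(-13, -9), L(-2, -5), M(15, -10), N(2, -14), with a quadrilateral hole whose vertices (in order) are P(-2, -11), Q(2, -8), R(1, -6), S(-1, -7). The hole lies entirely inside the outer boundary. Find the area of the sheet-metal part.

107.5

Outer boundary:
Apply the surveyor's formula: 2A = Σ (x_i·y_{i+1} − x_{i+1}·y_i), indices taken mod 5.
Σ = (-67) + (47) + (95) + (-190) + (-118) = -233
Area = |Σ|/2 = 116.5.
Hole:
Cross-terms: 38, -4, -13, -3  ⇒  Σ = 18
Area = |Σ|/2 = 9.
Net area = 116.5 − 9 = 107.5.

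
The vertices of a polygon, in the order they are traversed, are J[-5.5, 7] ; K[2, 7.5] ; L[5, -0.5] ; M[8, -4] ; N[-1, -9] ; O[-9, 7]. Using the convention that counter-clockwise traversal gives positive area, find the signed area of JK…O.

Apply the shoelace (surveyor's) formula: 2A = Σ (x_i·y_{i+1} − x_{i+1}·y_i), indices taken mod 6.
Cross-terms: -55.25, -38.5, -16, -76, -88, -24.5  ⇒  Σ = -298.25
Signed area = Σ/2 = -149.125 (negative ⇒ clockwise traversal).

-149.125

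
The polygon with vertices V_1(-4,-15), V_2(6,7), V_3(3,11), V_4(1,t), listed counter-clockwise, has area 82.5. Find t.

12

Write out the shoelace sum; only the two edges meeting at V_4 involve t:
2·Area = [(3·t − 1·11) + (1·(-15) − (-4)·t)] + 107
       = 7·t + 81 = 165
⇒ t = 12.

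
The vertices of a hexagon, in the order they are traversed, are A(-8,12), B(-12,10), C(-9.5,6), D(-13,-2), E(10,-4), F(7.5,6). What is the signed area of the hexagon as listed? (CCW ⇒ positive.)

Apply the shoelace (surveyor's) formula: 2A = Σ (x_i·y_{i+1} − x_{i+1}·y_i), indices taken mod 6.
Cross-terms: 64, 23, 97, 72, 90, 138  ⇒  Σ = 484
Signed area = Σ/2 = 242 (positive ⇒ counter-clockwise traversal).

242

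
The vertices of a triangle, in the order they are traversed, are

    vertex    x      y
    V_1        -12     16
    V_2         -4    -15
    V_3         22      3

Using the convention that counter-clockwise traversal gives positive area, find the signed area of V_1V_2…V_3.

475

Apply the shoelace formula: 2A = Σ (x_i·y_{i+1} − x_{i+1}·y_i), indices taken mod 3.
V_1→V_2: (-12)(-15) − (-4)(16) = 244
V_2→V_3: (-4)(3) − (22)(-15) = 318
V_3→V_1: (22)(16) − (-12)(3) = 388
Σ = 950
Signed area = Σ/2 = 475 (positive ⇒ counter-clockwise traversal).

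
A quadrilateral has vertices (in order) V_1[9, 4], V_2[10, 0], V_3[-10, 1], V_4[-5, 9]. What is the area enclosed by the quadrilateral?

Apply the shoelace formula: 2A = Σ (x_i·y_{i+1} − x_{i+1}·y_i), indices taken mod 4.
Cross-terms: -40, 10, -85, -101  ⇒  Σ = -216
Area = |Σ|/2 = 108.

108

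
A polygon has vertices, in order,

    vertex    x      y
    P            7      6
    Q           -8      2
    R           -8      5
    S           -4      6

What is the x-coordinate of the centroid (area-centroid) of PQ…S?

Apply the surveyor's formula. First the cross-terms c_i = x_i·y_{i+1} − x_{i+1}·y_i:
  62, -24, -28, -66  ⇒  2A = -56, A = -28.
Then Σ (x_i + x_{i+1})·c_i = 460, so x̄ = 460 / (6·(-28)) = -115/42.

-115/42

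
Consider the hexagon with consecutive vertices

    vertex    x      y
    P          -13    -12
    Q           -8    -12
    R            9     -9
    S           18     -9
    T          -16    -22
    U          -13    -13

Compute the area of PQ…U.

155

Apply the surveyor's formula: 2A = Σ (x_i·y_{i+1} − x_{i+1}·y_i), indices taken mod 6.
P→Q: (-13)(-12) − (-8)(-12) = 60
Q→R: (-8)(-9) − (9)(-12) = 180
R→S: (9)(-9) − (18)(-9) = 81
S→T: (18)(-22) − (-16)(-9) = -540
T→U: (-16)(-13) − (-13)(-22) = -78
U→P: (-13)(-12) − (-13)(-13) = -13
Σ = -310
Area = |Σ|/2 = 155.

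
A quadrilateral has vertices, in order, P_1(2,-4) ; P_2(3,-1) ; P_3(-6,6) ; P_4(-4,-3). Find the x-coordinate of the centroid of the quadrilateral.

-75/43

Apply Gauss's area formula. First the cross-terms c_i = x_i·y_{i+1} − x_{i+1}·y_i:
  10, 12, 42, 22  ⇒  2A = 86, A = 43.
Then Σ (x_i + x_{i+1})·c_i = -450, so x̄ = -450 / (6·43) = -75/43.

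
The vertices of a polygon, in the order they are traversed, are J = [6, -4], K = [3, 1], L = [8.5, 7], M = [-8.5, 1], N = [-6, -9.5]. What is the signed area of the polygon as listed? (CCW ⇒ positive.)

133.125

Apply the shoelace formula: 2A = Σ (x_i·y_{i+1} − x_{i+1}·y_i), indices taken mod 5.
J→K: (6)(1) − (3)(-4) = 18
K→L: (3)(7) − (8.5)(1) = 12.5
L→M: (8.5)(1) − (-8.5)(7) = 68
M→N: (-8.5)(-9.5) − (-6)(1) = 86.75
N→J: (-6)(-4) − (6)(-9.5) = 81
Σ = 266.25
Signed area = Σ/2 = 133.125 (positive ⇒ counter-clockwise traversal).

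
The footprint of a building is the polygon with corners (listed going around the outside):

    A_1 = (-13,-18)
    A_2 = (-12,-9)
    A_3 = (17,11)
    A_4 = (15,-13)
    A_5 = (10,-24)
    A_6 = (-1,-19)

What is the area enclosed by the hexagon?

568.5

Apply the shoelace (surveyor's) formula: 2A = Σ (x_i·y_{i+1} − x_{i+1}·y_i), indices taken mod 6.
Cross-terms: -99, 21, -386, -230, -214, -229  ⇒  Σ = -1137
Area = |Σ|/2 = 568.5.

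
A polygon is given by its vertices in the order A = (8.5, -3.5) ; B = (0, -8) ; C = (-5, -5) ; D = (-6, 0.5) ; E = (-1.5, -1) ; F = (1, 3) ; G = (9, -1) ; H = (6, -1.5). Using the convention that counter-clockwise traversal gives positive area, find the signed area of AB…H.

-90.5

Apply the shoelace (surveyor's) formula: 2A = Σ (x_i·y_{i+1} − x_{i+1}·y_i), indices taken mod 8.
Σ = (-68) + (-40) + (-32.5) + (6.75) + (-3.5) + (-28) + (-7.5) + (-8.25) = -181
Signed area = Σ/2 = -90.5 (negative ⇒ clockwise traversal).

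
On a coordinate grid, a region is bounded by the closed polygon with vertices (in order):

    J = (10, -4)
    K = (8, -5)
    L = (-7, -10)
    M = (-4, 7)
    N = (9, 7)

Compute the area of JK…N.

209.5

Σ = (-18) + (-115) + (-89) + (-91) + (-106) = -419
Area = |Σ|/2 = 209.5.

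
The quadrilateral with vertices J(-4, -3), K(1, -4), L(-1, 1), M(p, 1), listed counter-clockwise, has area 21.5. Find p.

The doubled signed area Σ (x_i y_{i+1} − x_{i+1} y_i) is linear in p.
With p=0 it equals 19; the coefficient of p is -4 (from the two edges through M).
So -4·p + 19 = 2·21.5 = 43 ⇒ p = -6.

-6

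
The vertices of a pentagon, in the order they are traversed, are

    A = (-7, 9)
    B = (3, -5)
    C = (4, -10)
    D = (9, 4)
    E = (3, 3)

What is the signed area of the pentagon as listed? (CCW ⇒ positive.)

83.5

Σ = (8) + (-10) + (106) + (15) + (48) = 167
Signed area = Σ/2 = 83.5 (positive ⇒ counter-clockwise traversal).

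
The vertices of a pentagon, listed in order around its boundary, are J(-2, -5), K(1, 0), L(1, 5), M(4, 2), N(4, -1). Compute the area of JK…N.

Σ = (5) + (5) + (-18) + (-12) + (-22) = -42
Area = |Σ|/2 = 21.

21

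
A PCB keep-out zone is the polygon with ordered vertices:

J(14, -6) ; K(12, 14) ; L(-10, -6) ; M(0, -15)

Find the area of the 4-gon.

348

Apply Gauss's area formula: 2A = Σ (x_i·y_{i+1} − x_{i+1}·y_i), indices taken mod 4.
Cross-terms: 268, 68, 150, 210  ⇒  Σ = 696
Area = |Σ|/2 = 348.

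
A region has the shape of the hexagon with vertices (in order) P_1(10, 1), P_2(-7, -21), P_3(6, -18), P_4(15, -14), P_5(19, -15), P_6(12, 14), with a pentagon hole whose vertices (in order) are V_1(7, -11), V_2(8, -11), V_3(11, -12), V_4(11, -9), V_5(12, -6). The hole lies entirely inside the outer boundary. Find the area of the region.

Outer boundary:
Apply the shoelace (surveyor's) formula: 2A = Σ (x_i·y_{i+1} − x_{i+1}·y_i), indices taken mod 6.
P_1→P_2: (10)(-21) − (-7)(1) = -203
P_2→P_3: (-7)(-18) − (6)(-21) = 252
P_3→P_4: (6)(-14) − (15)(-18) = 186
P_4→P_5: (15)(-15) − (19)(-14) = 41
P_5→P_6: (19)(14) − (12)(-15) = 446
P_6→P_1: (12)(1) − (10)(14) = -128
Σ = 594
Area = |Σ|/2 = 297.
Hole:
Apply the shoelace (surveyor's) formula: 2A = Σ (x_i·y_{i+1} − x_{i+1}·y_i), indices taken mod 5.
Σ = (11) + (25) + (33) + (42) + (-90) = 21
Area = |Σ|/2 = 10.5.
Net area = 297 − 10.5 = 286.5.

286.5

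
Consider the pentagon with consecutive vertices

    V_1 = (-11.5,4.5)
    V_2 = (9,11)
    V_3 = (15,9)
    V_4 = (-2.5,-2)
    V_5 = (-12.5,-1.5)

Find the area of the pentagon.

Apply Gauss's area formula: 2A = Σ (x_i·y_{i+1} − x_{i+1}·y_i), indices taken mod 5.
Cross-terms: -167, -84, -7.5, -21.25, -73.5  ⇒  Σ = -353.25
Area = |Σ|/2 = 176.625.

176.625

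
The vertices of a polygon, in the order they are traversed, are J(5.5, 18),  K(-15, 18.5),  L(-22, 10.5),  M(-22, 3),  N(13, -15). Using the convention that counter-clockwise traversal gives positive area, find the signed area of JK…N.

Apply Gauss's area formula: 2A = Σ (x_i·y_{i+1} − x_{i+1}·y_i), indices taken mod 5.
Σ = (371.75) + (249.5) + (165) + (291) + (316.5) = 1393.75
Signed area = Σ/2 = 696.875 (positive ⇒ counter-clockwise traversal).

696.875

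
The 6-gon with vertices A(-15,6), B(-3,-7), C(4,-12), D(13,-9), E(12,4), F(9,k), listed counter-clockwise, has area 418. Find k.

13

Write out the shoelace sum; only the two edges meeting at F involve k:
2·Area = [(12·k − 9·4) + (9·6 − (-15)·k)] + 467
       = 27·k + 485 = 836
⇒ k = 13.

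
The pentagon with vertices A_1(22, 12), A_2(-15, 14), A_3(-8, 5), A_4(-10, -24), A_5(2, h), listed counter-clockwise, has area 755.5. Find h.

-21

Write out the shoelace sum; only the two edges meeting at A_5 involve h:
2·Area = [((-10)·h − 2·(-24)) + (2·12 − 22·h)] + 767
       = -32·h + 839 = 1511
⇒ h = -21.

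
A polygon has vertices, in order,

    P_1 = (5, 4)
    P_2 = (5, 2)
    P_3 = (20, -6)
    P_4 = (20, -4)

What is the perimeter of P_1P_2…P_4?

|P_1P_2| = √((0)² + (-2)²) = √4 = 2
|P_2P_3| = √((15)² + (-8)²) = √289 = 17
|P_3P_4| = √((0)² + (2)²) = √4 = 2
|P_4P_1| = √((-15)² + (8)²) = √289 = 17
Perimeter = 2 + 17 + 2 + 17 = 38.

38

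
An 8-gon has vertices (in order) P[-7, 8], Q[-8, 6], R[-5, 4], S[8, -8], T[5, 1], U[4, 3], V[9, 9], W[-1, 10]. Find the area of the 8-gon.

Apply the shoelace (surveyor's) formula: 2A = Σ (x_i·y_{i+1} − x_{i+1}·y_i), indices taken mod 8.
Σ = (22) + (-2) + (8) + (48) + (11) + (9) + (99) + (62) = 257
Area = |Σ|/2 = 128.5.

128.5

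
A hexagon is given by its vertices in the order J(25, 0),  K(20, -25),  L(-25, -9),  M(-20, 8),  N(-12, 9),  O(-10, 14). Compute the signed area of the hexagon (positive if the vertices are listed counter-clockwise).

Σ = (-625) + (-805) + (-380) + (-84) + (-78) + (-350) = -2322
Signed area = Σ/2 = -1161 (negative ⇒ clockwise traversal).

-1161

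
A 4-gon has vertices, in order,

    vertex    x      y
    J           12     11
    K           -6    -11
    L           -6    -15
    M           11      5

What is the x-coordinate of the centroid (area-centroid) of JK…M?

Apply the surveyor's formula. First the cross-terms c_i = x_i·y_{i+1} − x_{i+1}·y_i:
  -66, 24, 135, 61  ⇒  2A = 154, A = 77.
Then Σ (x_i + x_{i+1})·c_i = 1394, so x̄ = 1394 / (6·77) = 697/231.

697/231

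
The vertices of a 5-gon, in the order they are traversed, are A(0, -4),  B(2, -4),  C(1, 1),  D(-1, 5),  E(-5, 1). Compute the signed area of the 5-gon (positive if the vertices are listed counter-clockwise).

Cross-terms: 8, 6, 6, 24, 20  ⇒  Σ = 64
Signed area = Σ/2 = 32 (positive ⇒ counter-clockwise traversal).

32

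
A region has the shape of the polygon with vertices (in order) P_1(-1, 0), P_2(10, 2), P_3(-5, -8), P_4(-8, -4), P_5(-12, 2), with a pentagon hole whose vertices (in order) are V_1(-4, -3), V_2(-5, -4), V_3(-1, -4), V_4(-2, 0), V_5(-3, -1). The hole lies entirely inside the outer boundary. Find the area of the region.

Outer boundary:
Apply Gauss's area formula: 2A = Σ (x_i·y_{i+1} − x_{i+1}·y_i), indices taken mod 5.
Σ = (-2) + (-70) + (-44) + (-64) + (2) = -178
Area = |Σ|/2 = 89.
Hole:
Cross-terms: 1, 16, -8, 2, 5  ⇒  Σ = 16
Area = |Σ|/2 = 8.
Net area = 89 − 8 = 81.

81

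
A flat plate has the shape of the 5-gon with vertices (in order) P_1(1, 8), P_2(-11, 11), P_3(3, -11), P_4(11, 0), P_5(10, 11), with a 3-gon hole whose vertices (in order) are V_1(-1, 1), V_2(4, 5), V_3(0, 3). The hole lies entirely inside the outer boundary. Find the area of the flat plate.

Outer boundary:
Cross-terms: 99, 88, 121, 121, 69  ⇒  Σ = 498
Area = |Σ|/2 = 249.
Hole:
Apply the shoelace (surveyor's) formula: 2A = Σ (x_i·y_{i+1} − x_{i+1}·y_i), indices taken mod 3.
V_1→V_2: (-1)(5) − (4)(1) = -9
V_2→V_3: (4)(3) − (0)(5) = 12
V_3→V_1: (0)(1) − (-1)(3) = 3
Σ = 6
Area = |Σ|/2 = 3.
Net area = 249 − 3 = 246.

246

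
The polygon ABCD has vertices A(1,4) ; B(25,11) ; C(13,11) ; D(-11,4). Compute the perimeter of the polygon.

74

|AB| = √((24)² + (7)²) = √625 = 25
|BC| = √((-12)² + (0)²) = √144 = 12
|CD| = √((-24)² + (-7)²) = √625 = 25
|DA| = √((12)² + (0)²) = √144 = 12
Perimeter = 25 + 12 + 25 + 12 = 74.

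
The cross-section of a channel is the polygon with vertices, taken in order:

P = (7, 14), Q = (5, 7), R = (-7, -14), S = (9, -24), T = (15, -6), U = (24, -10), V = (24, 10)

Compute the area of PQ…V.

Apply Gauss's area formula: 2A = Σ (x_i·y_{i+1} − x_{i+1}·y_i), indices taken mod 7.
Cross-terms: -21, -21, 294, 306, -6, 480, 266  ⇒  Σ = 1298
Area = |Σ|/2 = 649.

649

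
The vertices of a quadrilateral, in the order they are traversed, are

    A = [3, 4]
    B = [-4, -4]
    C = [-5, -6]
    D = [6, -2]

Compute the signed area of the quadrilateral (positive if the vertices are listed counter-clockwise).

42

A→B: (3)(-4) − (-4)(4) = 4
B→C: (-4)(-6) − (-5)(-4) = 4
C→D: (-5)(-2) − (6)(-6) = 46
D→A: (6)(4) − (3)(-2) = 30
Σ = 84
Signed area = Σ/2 = 42 (positive ⇒ counter-clockwise traversal).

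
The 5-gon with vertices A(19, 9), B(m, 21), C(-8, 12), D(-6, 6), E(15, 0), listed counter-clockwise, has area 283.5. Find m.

The doubled signed area Σ (x_i y_{i+1} − x_{i+1} y_i) is linear in m.
With m=0 it equals 636; the coefficient of m is 3 (from the two edges through B).
So 3·m + 636 = 2·283.5 = 567 ⇒ m = -23.

-23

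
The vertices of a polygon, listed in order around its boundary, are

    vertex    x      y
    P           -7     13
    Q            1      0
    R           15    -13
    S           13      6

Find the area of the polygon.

222

Cross-terms: -13, -13, 259, 211  ⇒  Σ = 444
Area = |Σ|/2 = 222.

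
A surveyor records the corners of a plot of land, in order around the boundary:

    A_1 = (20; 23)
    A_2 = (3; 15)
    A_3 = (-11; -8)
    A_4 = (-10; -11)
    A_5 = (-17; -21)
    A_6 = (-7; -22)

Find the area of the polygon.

Apply the shoelace (surveyor's) formula: 2A = Σ (x_i·y_{i+1} − x_{i+1}·y_i), indices taken mod 6.
Σ = (231) + (141) + (41) + (23) + (227) + (279) = 942
Area = |Σ|/2 = 471.

471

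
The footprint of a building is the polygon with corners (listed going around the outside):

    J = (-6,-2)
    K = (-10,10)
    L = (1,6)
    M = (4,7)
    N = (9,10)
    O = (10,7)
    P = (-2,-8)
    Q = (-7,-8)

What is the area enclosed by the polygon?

183.5

Apply the shoelace (surveyor's) formula: 2A = Σ (x_i·y_{i+1} − x_{i+1}·y_i), indices taken mod 8.
Σ = (-80) + (-70) + (-17) + (-23) + (-37) + (-66) + (-40) + (-34) = -367
Area = |Σ|/2 = 183.5.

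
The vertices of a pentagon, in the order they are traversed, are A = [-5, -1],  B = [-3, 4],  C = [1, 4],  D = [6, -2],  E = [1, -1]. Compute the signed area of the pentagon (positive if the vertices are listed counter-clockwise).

Apply the shoelace (surveyor's) formula: 2A = Σ (x_i·y_{i+1} − x_{i+1}·y_i), indices taken mod 5.
Σ = (-23) + (-16) + (-26) + (-4) + (-6) = -75
Signed area = Σ/2 = -37.5 (negative ⇒ clockwise traversal).

-37.5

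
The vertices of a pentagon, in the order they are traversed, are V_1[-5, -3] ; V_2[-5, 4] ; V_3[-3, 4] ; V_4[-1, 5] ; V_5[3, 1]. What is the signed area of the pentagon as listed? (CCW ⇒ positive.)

Apply Gauss's area formula: 2A = Σ (x_i·y_{i+1} − x_{i+1}·y_i), indices taken mod 5.
Σ = (-35) + (-8) + (-11) + (-16) + (-4) = -74
Signed area = Σ/2 = -37 (negative ⇒ clockwise traversal).

-37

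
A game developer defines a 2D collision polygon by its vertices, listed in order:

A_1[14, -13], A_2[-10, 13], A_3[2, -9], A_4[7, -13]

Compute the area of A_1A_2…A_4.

122

Apply the surveyor's formula: 2A = Σ (x_i·y_{i+1} − x_{i+1}·y_i), indices taken mod 4.
Σ = (52) + (64) + (37) + (91) = 244
Area = |Σ|/2 = 122.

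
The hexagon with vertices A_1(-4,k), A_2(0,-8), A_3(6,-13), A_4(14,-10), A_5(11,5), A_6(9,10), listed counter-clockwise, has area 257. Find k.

The doubled signed area Σ (x_i y_{i+1} − x_{i+1} y_i) is linear in k.
With k=0 it equals 487; the coefficient of k is 9 (from the two edges through A_1).
So 9·k + 487 = 2·257 = 514 ⇒ k = 3.

3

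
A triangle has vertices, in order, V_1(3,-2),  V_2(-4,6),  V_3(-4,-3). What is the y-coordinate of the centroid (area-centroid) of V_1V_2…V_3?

1/3

Apply the shoelace formula. First the cross-terms c_i = x_i·y_{i+1} − x_{i+1}·y_i:
  10, 36, 17  ⇒  2A = 63, A = 31.5.
Then Σ (y_i + y_{i+1})·c_i = 63, so ȳ = 63 / (6·31.5) = 1/3.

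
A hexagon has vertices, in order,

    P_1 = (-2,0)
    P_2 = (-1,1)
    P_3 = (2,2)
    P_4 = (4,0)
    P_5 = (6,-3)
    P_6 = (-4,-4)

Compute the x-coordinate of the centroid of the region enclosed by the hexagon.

Apply the shoelace (surveyor's) formula. First the cross-terms c_i = x_i·y_{i+1} − x_{i+1}·y_i:
  -2, -4, -8, -12, -36, -8  ⇒  2A = -70, A = -35.
Then Σ (x_i + x_{i+1})·c_i = -190, so x̄ = -190 / (6·(-35)) = 19/21.

19/21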